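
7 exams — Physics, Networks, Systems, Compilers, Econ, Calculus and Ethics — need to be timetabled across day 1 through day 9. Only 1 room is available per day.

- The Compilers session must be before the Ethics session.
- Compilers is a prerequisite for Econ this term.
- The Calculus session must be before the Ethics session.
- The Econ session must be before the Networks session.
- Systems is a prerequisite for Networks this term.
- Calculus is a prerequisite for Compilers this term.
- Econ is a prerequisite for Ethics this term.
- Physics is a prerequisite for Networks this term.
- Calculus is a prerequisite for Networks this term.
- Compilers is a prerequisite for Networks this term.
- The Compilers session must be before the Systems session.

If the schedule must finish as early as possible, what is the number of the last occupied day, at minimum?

7

The precedence chain requires at least 4 distinct days.
With at most 1 per day and 7 exams, at least 7 days are needed.
7 works (last occupied day: day 7): for example Calculus=day 1, Compilers=day 2, Ethics=day 7, Systems=day 4, Econ=day 3, Physics=day 5, Networks=day 6.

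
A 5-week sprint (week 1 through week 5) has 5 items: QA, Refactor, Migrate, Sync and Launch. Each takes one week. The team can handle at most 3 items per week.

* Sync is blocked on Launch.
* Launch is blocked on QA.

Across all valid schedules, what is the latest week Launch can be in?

Precedence pushes Launch to at least week 2; downstream work caps Launch at week 4.
Launch at week 4 is achievable: QA in week 1; Refactor in week 1; Migrate in week 1; Launch in week 4; Sync in week 5.

week 4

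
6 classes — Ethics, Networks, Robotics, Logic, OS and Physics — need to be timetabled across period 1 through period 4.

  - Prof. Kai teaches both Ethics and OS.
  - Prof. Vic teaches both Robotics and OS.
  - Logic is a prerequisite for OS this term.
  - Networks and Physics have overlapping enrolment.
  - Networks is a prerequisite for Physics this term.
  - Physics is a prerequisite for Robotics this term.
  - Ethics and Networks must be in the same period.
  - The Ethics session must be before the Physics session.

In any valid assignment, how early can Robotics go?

period 3

Precedence pushes Robotics to at least period 3.
Robotics at period 3 is achievable: Robotics in period 3, Physics in period 2, OS in period 2, Ethics in period 1, Logic in period 1, Networks in period 1.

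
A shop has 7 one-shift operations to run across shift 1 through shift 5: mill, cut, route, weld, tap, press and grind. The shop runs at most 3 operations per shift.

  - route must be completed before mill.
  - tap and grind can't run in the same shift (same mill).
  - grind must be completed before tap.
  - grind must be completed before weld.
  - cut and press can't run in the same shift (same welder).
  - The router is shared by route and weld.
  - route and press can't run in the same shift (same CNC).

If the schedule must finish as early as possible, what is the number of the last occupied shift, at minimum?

3

The precedence chain requires at least 2 distinct shifts.
With at most 3 per shift and 7 operations, at least 3 shifts are needed.
3 works (last occupied shift: shift 3): for example weld=shift 2, cut=shift 1, tap=shift 2, grind=shift 1, mill=shift 2, press=shift 3, route=shift 1.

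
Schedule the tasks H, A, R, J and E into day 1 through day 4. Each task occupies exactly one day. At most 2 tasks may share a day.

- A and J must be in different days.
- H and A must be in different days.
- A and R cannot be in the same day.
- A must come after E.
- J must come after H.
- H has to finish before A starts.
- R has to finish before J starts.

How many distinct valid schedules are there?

20

Splitting on H: it can be day 1 (12), day 2 (8). Listing each branch's schedules as (A, R, J, E) by day number:
H=day 1: (2,3,4,1) (3,1,2,2) (3,1,4,2) (3,2,4,1) (3,2,4,2) (4,1,2,2) (4,1,2,3) (4,1,3,2) (4,1,3,3) (4,2,3,1) (4,2,3,2) (4,2,3,3) — 12.
H=day 2: (3,1,4,1) (3,1,4,2) (3,2,4,1) (4,1,3,1) (4,1,3,2) (4,1,3,3) (4,2,3,1) (4,2,3,3) — 8.
Summing: 12 + 8 = 20.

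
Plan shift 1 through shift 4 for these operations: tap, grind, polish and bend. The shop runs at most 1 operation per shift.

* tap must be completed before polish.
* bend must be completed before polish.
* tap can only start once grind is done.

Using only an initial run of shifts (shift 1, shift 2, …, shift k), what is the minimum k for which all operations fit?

The precedence chain requires at least 3 distinct shifts.
With at most 1 per shift and 4 operations, at least 4 shifts are needed.
4 works (last occupied shift: shift 4): for example grind=shift 1, tap=shift 2, bend=shift 3, polish=shift 4.

4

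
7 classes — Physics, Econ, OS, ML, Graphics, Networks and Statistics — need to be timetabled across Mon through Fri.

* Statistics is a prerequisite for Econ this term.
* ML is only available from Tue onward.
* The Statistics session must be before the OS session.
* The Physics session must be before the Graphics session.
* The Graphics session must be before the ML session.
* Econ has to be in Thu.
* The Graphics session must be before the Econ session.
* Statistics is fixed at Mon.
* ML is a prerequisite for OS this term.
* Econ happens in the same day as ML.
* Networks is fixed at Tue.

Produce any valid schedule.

Statistics in Mon, Graphics in Tue, Physics in Mon, Econ in Thu, Networks in Tue, OS in Fri, ML in Thu

Checking: Statistics(Mon) before OS(Fri); ML(Thu) before OS(Fri); Graphics(Tue) before ML(Thu); Graphics(Tue) before Econ(Thu); Physics(Mon) before Graphics(Tue); Statistics(Mon) before Econ(Thu); Econ = ML = Thu; ML=Thu in [Tue,Fri]; Networks=Tue in [Tue,Tue]; Econ=Thu in [Thu,Thu]; Statistics=Mon in [Mon,Mon].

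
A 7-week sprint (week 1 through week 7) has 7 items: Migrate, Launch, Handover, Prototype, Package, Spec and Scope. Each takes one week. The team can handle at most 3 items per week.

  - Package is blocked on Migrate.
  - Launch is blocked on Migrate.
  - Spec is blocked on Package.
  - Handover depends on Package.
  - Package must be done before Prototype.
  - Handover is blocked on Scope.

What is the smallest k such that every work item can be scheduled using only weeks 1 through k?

3 weeks

The precedence chain requires at least 3 distinct weeks.
With at most 3 per week and 7 work items, at least 3 weeks are needed.
3 works (last occupied week: week 3): for example Scope -> week 1, Spec -> week 3, Launch -> week 2, Prototype -> week 3, Migrate -> week 1, Package -> week 2, Handover -> week 3.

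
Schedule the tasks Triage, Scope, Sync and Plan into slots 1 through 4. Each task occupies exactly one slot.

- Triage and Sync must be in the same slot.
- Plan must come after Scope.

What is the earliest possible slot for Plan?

2

Precedence pushes Plan to at least 2.
Plan at 2 is achievable: Sync in 1, Scope in 1, Triage in 1, Plan in 2.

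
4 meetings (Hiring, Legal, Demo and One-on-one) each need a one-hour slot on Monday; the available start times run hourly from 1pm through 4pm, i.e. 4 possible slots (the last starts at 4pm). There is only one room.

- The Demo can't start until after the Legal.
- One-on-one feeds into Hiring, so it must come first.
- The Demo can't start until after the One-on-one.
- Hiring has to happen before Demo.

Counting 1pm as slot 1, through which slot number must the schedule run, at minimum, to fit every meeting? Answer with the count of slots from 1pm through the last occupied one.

The precedence chain requires at least 3 distinct slots.
With at most 1 per slot and 4 meetings, at least 4 slots are needed.
4 works (last occupied slot: 4pm): for example One-on-one -> 1pm, Demo -> 4pm, Legal -> 3pm, Hiring -> 2pm.

4 slots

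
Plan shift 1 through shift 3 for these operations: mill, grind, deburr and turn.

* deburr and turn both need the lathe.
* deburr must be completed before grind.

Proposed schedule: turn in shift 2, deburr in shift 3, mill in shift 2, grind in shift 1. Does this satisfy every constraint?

No — it violates: deburr must be completed before grind

deburr must be completed before grind — violated.
deburr and turn both need the lathe — holds.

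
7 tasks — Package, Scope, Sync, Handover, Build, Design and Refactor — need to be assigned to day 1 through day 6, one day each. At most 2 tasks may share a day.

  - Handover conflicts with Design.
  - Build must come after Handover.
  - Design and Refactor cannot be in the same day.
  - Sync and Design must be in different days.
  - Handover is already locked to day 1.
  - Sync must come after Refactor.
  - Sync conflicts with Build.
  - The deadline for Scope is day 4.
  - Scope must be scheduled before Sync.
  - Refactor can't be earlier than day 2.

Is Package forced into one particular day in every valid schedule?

No

Package can be day 1 (e.g. Design=day 4; Sync=day 3; Handover=day 1; Scope=day 2; Package=day 1; Refactor=day 2; Build=day 4) or day 2 (e.g. Handover -> day 1, Design -> day 4, Scope -> day 1, Refactor -> day 2, Sync -> day 3, Package -> day 2, Build -> day 4).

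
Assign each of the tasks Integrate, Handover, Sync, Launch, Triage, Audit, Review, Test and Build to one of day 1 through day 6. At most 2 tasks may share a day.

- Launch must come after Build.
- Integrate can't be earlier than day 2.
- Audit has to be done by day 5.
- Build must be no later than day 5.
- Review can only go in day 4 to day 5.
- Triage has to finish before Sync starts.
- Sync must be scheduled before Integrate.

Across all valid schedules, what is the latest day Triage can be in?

day 4

Downstream work caps Triage at day 4.
Triage at day 4 is achievable: Review -> day 4; Build -> day 1; Handover -> day 2; Launch -> day 2; Audit -> day 1; Triage -> day 4; Test -> day 3; Integrate -> day 6; Sync -> day 5.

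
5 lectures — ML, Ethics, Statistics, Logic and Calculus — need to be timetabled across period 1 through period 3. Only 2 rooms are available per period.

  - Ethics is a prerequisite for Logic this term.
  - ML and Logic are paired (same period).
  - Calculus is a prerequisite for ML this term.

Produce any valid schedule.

Calculus in period 1; ML in period 2; Ethics in period 1; Statistics in period 3; Logic in period 2

Checking: Calculus(period 1) before ML(period 2); Ethics(period 1) before Logic(period 2); ML = Logic = period 2; max 2 per period (cap 2).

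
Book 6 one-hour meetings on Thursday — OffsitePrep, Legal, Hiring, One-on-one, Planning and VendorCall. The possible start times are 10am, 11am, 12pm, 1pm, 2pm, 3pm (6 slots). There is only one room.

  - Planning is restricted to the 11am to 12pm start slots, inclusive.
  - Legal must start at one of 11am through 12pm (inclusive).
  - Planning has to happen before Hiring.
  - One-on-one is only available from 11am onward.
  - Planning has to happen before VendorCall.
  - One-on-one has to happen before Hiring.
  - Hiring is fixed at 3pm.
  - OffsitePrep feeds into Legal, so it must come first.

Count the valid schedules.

4

Enumerating: Legal in 12pm; Hiring in 3pm; Planning in 11am; One-on-one in 1pm; OffsitePrep in 10am; VendorCall in 2pm | Hiring in 3pm; OffsitePrep in 10am; VendorCall in 1pm; Legal in 12pm; One-on-one in 2pm; Planning in 11am | Hiring -> 3pm, VendorCall -> 2pm, One-on-one -> 1pm, Planning -> 12pm, Legal -> 11am, OffsitePrep -> 10am | Hiring -> 3pm, Legal -> 11am, VendorCall -> 1pm, One-on-one -> 2pm, Planning -> 12pm, OffsitePrep -> 10am.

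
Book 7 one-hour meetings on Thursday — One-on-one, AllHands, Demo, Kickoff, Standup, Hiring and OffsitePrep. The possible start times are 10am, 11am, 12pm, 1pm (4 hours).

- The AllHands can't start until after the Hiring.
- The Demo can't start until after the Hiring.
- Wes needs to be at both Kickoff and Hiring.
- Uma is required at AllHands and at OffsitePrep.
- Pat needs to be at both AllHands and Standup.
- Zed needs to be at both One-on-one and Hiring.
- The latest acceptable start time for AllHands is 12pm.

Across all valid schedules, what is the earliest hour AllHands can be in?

11am

Precedence pushes AllHands to at least 11am; AllHands's own window allows nothing later than 12pm.
AllHands at 11am is achievable: Hiring -> 10am; OffsitePrep -> 10am; One-on-one -> 11am; Demo -> 11am; Kickoff -> 11am; AllHands -> 11am; Standup -> 10am.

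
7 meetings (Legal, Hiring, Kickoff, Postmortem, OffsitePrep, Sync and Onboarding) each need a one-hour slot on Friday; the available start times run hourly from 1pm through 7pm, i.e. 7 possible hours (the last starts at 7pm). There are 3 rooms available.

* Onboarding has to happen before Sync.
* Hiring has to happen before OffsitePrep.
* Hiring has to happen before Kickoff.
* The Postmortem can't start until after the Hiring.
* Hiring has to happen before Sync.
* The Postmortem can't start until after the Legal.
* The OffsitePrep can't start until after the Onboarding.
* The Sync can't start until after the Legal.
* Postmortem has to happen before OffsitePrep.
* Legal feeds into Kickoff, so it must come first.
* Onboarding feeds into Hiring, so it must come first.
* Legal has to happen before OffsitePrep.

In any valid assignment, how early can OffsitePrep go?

4pm

Precedence pushes OffsitePrep to at least 4pm.
OffsitePrep at 4pm is achievable: Kickoff in 3pm, Onboarding in 1pm, Hiring in 2pm, Legal in 1pm, OffsitePrep in 4pm, Sync in 3pm, Postmortem in 3pm.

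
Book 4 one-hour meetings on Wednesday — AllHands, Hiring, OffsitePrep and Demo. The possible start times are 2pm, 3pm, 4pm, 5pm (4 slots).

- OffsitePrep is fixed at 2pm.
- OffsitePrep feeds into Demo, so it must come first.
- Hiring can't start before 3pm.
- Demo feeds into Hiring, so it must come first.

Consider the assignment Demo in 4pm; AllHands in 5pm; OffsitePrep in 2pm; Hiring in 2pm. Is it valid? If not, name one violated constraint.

Invalid. Hiring can't start before 3pm.

OffsitePrep is fixed at 2pm — holds.
Demo feeds into Hiring, so it must come first — violated.
Hiring can't start before 3pm — violated.
OffsitePrep feeds into Demo, so it must come first — holds.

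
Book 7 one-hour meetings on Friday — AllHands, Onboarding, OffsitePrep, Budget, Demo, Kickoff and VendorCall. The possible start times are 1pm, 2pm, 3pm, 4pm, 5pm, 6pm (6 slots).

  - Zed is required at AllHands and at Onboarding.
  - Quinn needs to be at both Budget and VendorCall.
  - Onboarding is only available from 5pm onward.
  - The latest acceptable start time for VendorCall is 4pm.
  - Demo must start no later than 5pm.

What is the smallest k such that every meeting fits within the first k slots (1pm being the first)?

Onboarding can't be placed before 5pm — that is slot 5 counting from 1pm — so the schedule must run through at least 5 slots.
5 works (last occupied slot: 5pm): for example Kickoff -> 1pm; Onboarding -> 5pm; OffsitePrep -> 1pm; AllHands -> 1pm; VendorCall -> 1pm; Budget -> 2pm; Demo -> 1pm.

5 slots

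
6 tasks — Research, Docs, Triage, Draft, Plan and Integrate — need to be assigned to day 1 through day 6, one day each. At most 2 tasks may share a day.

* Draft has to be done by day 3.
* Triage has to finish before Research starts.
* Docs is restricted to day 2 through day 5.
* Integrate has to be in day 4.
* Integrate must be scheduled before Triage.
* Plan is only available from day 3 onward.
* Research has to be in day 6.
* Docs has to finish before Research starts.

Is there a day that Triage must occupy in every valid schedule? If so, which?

day 5

Integrate is fixed at day 4 and must come before Triage, so Triage is at least day 5.
Research is fixed at day 6 and must come after Triage, so Triage is at most day 5.
So Triage must be day 5.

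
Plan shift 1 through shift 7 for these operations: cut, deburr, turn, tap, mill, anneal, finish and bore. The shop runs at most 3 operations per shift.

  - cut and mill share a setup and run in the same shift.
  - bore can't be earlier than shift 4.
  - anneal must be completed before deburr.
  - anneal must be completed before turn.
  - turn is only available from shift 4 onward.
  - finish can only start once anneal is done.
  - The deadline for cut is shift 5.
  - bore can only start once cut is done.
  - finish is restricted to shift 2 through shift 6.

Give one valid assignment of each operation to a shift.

anneal=shift 1, bore=shift 4, finish=shift 2, mill=shift 1, cut=shift 1, turn=shift 4, tap=shift 2, deburr=shift 2

Checking: anneal(shift 1) before deburr(shift 2); cut(shift 1) before bore(shift 4); anneal(shift 1) before turn(shift 4); anneal(shift 1) before finish(shift 2); cut = mill = shift 1; cut=shift 1 in [shift 1,shift 5]; bore=shift 4 in [shift 4,shift 7]; finish=shift 2 in [shift 2,shift 6]; turn=shift 4 in [shift 4,shift 7]; max 3 per shift (cap 3).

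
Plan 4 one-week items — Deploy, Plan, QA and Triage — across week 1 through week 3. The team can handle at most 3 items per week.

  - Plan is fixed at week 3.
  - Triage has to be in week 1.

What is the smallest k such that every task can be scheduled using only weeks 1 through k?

With at most 3 per week and 4 tasks, at least 2 weeks are needed.
Plan can't be placed before week 3, so the schedule must run through at least week 3.
3 works (last occupied week: week 3): for example Triage=week 1, Plan=week 3, Deploy=week 1, QA=week 1.

3 weeks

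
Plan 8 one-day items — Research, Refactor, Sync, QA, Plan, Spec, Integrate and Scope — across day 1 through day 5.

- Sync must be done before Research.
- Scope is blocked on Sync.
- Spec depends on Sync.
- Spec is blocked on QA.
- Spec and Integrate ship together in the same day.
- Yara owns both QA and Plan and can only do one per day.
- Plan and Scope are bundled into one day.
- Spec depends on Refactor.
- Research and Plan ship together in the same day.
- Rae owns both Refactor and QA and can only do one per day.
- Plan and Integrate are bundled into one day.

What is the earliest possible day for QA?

Downstream work caps QA at day 4.
QA at day 1 is achievable: QA=day 1, Spec=day 3, Refactor=day 2, Scope=day 3, Sync=day 1, Plan=day 3, Integrate=day 3, Research=day 3.

day 1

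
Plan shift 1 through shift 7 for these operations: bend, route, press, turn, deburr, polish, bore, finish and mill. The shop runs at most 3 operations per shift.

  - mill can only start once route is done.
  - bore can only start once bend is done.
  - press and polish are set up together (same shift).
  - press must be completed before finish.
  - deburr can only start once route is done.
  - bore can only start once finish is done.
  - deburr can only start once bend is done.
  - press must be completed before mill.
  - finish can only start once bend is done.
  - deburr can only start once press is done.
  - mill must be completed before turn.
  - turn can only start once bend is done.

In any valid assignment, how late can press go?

Downstream work caps press at shift 5.
press at shift 5 is achievable: mill -> shift 6, press -> shift 5, polish -> shift 5, finish -> shift 6, route -> shift 1, turn -> shift 7, deburr -> shift 6, bore -> shift 7, bend -> shift 1.

shift 5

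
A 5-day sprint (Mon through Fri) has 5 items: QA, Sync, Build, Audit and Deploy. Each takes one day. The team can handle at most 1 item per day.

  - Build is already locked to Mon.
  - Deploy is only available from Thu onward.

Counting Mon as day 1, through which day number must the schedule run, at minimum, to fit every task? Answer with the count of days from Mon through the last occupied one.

With at most 1 per day and 5 tasks, at least 5 days are needed.
Deploy can't be placed before Thu — that is day 4 counting from Mon — so the schedule must run through at least 4 days.
5 works (last occupied day: Fri): for example QA=Tue; Deploy=Thu; Build=Mon; Audit=Fri; Sync=Wed.

5 days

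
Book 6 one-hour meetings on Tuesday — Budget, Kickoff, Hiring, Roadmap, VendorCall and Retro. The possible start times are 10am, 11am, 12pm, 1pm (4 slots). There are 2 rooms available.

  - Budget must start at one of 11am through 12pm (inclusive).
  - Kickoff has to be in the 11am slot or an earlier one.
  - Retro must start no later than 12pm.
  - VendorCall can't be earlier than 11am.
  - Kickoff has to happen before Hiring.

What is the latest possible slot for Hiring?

Precedence pushes Hiring to at least 11am.
Hiring at 1pm is achievable: Hiring in 1pm; Roadmap in 12pm; Kickoff in 10am; Budget in 11am; VendorCall in 11am; Retro in 10am.

1pm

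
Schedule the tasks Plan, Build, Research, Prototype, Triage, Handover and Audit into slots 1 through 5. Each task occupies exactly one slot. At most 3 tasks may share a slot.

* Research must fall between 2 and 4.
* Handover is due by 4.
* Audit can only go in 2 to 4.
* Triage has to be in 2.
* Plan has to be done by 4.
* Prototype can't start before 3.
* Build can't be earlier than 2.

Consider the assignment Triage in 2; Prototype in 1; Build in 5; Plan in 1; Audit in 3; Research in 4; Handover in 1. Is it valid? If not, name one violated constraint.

No. Prototype can't start before 3 is not satisfied.

Triage has to be in 2 — holds.
Research must fall between 2 and 4 — holds.
At most 3 tasks may share a slot — holds.
Audit can only go in 2 to 4 — holds.
Build can't be earlier than 2 — holds.
Prototype can't start before 3 — violated.
Plan has to be done by 4 — holds.
Handover is due by 4 — holds.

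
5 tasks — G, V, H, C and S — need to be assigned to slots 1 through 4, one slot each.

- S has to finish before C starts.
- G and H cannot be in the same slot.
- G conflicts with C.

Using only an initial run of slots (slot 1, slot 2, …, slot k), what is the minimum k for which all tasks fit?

The precedence chain requires at least 2 distinct slots.
2 works (last occupied slot: 2): for example C=2; H=2; G=1; V=1; S=1.

2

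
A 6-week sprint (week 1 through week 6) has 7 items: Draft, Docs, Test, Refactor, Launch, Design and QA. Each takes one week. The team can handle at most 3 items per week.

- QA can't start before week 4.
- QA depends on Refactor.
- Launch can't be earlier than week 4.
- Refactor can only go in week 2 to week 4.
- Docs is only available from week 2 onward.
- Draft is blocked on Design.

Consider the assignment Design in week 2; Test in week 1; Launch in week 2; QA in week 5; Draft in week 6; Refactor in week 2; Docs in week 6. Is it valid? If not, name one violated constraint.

No. Launch can't be earlier than week 4 is not satisfied.

Refactor can only go in week 2 to week 4 — holds.
The team can handle at most 3 items per week — holds.
Draft is blocked on Design — holds.
QA depends on Refactor — holds.
Launch can't be earlier than week 4 — violated.
Docs is only available from week 2 onward — holds.
QA can't start before week 4 — holds.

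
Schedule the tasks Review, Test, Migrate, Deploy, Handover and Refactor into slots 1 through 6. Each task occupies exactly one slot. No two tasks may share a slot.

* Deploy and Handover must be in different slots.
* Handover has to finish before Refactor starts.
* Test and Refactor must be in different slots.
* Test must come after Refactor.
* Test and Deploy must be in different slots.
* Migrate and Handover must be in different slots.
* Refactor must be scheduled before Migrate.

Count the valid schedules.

Splitting on Test: it can be 3 (6), 4 (14), 5 (20), 6 (20). Listing each branch's schedules as (Review, Migrate, Deploy, Handover, Refactor):
Test=3: (4,5,6,1,2) (4,6,5,1,2) (5,4,6,1,2) (5,6,4,1,2) (6,4,5,1,2) (6,5,4,1,2) — 6.
Test=4: (1,5,6,2,3) (1,6,5,2,3) (2,5,6,1,3) (2,6,5,1,3) (3,5,6,1,2) (3,6,5,1,2) (5,3,6,1,2) (5,6,1,2,3) (5,6,2,1,3) (5,6,3,1,2) (6,3,5,1,2) (6,5,1,2,3) (6,5,2,1,3) (6,5,3,1,2) — 14.
Test=5: (1,4,6,2,3) (1,6,2,3,4) (1,6,3,2,4) (1,6,4,2,3) (2,4,6,1,3) (2,6,1,3,4) (2,6,3,1,4) (2,6,4,1,3) (3,4,6,1,2) (3,6,1,2,4) (3,6,2,1,4) (3,6,4,1,2) (4,3,6,1,2) (4,6,1,2,3) (4,6,2,1,3) (4,6,3,1,2) (6,3,4,1,2) (6,4,1,2,3) (6,4,2,1,3) (6,4,3,1,2) — 20.
Test=6: (1,4,5,2,3) (1,5,2,3,4) (1,5,3,2,4) (1,5,4,2,3) (2,4,5,1,3) (2,5,1,3,4) (2,5,3,1,4) (2,5,4,1,3) (3,4,5,1,2) (3,5,1,2,4) (3,5,2,1,4) (3,5,4,1,2) (4,3,5,1,2) (4,5,1,2,3) (4,5,2,1,3) (4,5,3,1,2) (5,3,4,1,2) (5,4,1,2,3) (5,4,2,1,3) (5,4,3,1,2) — 20.
Summing: 6 + 14 + 20 + 20 = 60.

60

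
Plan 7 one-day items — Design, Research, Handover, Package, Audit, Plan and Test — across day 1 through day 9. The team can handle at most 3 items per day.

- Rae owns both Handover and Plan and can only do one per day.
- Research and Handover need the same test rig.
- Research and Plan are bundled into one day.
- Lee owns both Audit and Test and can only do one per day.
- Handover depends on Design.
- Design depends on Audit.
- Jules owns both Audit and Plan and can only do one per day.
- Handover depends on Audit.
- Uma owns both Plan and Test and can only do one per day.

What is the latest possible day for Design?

day 8

Precedence pushes Design to at least day 2; downstream work caps Design at day 8.
Design at day 8 is achievable: Test=day 3, Audit=day 1, Handover=day 9, Plan=day 2, Design=day 8, Package=day 1, Research=day 2.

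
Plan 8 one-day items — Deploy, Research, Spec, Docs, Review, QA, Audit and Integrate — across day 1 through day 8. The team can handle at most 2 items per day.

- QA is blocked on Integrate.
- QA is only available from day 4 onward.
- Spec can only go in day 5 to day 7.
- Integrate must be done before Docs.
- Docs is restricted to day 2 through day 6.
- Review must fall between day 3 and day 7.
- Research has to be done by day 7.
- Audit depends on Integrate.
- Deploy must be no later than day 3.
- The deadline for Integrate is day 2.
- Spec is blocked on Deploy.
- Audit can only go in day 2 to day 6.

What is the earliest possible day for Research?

day 1

Research's own window allows nothing later than day 7.
Research at day 1 is achievable: Deploy in day 2, Spec in day 5, Review in day 3, Audit in day 3, Research in day 1, Integrate in day 1, Docs in day 2, QA in day 4.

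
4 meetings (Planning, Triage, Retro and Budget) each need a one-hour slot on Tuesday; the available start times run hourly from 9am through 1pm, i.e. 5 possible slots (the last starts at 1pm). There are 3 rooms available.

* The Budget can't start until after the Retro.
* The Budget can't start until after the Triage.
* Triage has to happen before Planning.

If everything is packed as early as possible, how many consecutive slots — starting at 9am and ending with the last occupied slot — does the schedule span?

2

The precedence chain requires at least 2 distinct slots.
With at most 3 per slot and 4 meetings, at least 2 slots are needed.
2 works (last occupied slot: 10am): for example Retro=9am, Triage=9am, Planning=10am, Budget=10am.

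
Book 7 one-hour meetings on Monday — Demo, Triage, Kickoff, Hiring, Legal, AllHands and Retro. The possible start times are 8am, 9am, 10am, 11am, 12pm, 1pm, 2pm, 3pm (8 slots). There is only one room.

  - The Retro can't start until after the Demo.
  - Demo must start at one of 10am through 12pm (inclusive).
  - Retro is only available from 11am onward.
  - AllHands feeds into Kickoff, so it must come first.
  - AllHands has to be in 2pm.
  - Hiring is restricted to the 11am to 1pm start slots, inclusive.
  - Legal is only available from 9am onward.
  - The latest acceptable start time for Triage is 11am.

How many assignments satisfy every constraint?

32

Splitting on Demo: it can be 10am (20), 11am (8), 12pm (4). Listing each branch's schedules as (Triage, Kickoff, Hiring, Legal, AllHands, Retro):
Demo=10am: (8am,3pm,11am,9am,2pm,12pm) (8am,3pm,11am,9am,2pm,1pm) (8am,3pm,11am,12pm,2pm,1pm) (8am,3pm,11am,1pm,2pm,12pm) (8am,3pm,12pm,9am,2pm,11am) (8am,3pm,12pm,9am,2pm,1pm) (8am,3pm,12pm,11am,2pm,1pm) (8am,3pm,12pm,1pm,2pm,11am) (8am,3pm,1pm,9am,2pm,11am) (8am,3pm,1pm,9am,2pm,12pm) (8am,3pm,1pm,11am,2pm,12pm) (8am,3pm,1pm,12pm,2pm,11am) (9am,3pm,11am,12pm,2pm,1pm) (9am,3pm,11am,1pm,2pm,12pm) (9am,3pm,12pm,11am,2pm,1pm) (9am,3pm,12pm,1pm,2pm,11am) (9am,3pm,1pm,11am,2pm,12pm) (9am,3pm,1pm,12pm,2pm,11am) (11am,3pm,12pm,9am,2pm,1pm) (11am,3pm,1pm,9am,2pm,12pm) — 20.
Demo=11am: (8am,3pm,12pm,9am,2pm,1pm) (8am,3pm,12pm,10am,2pm,1pm) (8am,3pm,1pm,9am,2pm,12pm) (8am,3pm,1pm,10am,2pm,12pm) (9am,3pm,12pm,10am,2pm,1pm) (9am,3pm,1pm,10am,2pm,12pm) (10am,3pm,12pm,9am,2pm,1pm) (10am,3pm,1pm,9am,2pm,12pm) — 8.
Demo=12pm: (8am,3pm,11am,9am,2pm,1pm) (8am,3pm,11am,10am,2pm,1pm) (9am,3pm,11am,10am,2pm,1pm) (10am,3pm,11am,9am,2pm,1pm) — 4.
Summing: 20 + 8 + 4 = 32.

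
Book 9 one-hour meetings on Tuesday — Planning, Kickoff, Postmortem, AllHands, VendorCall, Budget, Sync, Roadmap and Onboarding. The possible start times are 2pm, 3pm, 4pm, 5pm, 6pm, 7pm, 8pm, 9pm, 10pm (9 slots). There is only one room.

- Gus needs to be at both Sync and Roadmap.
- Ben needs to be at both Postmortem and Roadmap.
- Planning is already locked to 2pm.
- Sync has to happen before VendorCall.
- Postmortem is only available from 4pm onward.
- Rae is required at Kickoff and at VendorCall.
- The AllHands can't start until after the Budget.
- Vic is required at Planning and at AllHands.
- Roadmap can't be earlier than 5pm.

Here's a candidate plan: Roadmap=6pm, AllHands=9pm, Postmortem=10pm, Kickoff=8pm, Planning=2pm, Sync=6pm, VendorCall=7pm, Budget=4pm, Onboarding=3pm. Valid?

No — it violates: Gus needs to be at both Sync and Roadmap

Roadmap can't be earlier than 5pm — holds.
The AllHands can't start until after the Budget — holds.
Rae is required at Kickoff and at VendorCall — holds.
Planning is already locked to 2pm — holds.
Postmortem is only available from 4pm onward — holds.
Ben needs to be at both Postmortem and Roadmap — holds.
Gus needs to be at both Sync and Roadmap — violated.
There is only one room — violated.
Vic is required at Planning and at AllHands — holds.
Sync has to happen before VendorCall — holds.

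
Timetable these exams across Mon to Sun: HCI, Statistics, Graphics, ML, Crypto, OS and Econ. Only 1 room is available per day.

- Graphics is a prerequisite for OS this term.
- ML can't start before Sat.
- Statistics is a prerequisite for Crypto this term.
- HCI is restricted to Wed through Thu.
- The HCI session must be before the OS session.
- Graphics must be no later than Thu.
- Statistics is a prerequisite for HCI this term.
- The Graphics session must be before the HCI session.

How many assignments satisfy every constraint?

Splitting on HCI: it can be Wed (24), Thu (36). Listing each branch's schedules as (Statistics, Graphics, ML, Crypto, OS, Econ):
HCI=Wed: (Mon,Tue,Sat,Thu,Fri,Sun) (Mon,Tue,Sat,Thu,Sun,Fri) (Mon,Tue,Sat,Fri,Thu,Sun) (Mon,Tue,Sat,Fri,Sun,Thu) (Mon,Tue,Sat,Sun,Thu,Fri) (Mon,Tue,Sat,Sun,Fri,Thu) (Mon,Tue,Sun,Thu,Fri,Sat) (Mon,Tue,Sun,Thu,Sat,Fri) (Mon,Tue,Sun,Fri,Thu,Sat) (Mon,Tue,Sun,Fri,Sat,Thu) (Mon,Tue,Sun,Sat,Thu,Fri) (Mon,Tue,Sun,Sat,Fri,Thu) (Tue,Mon,Sat,Thu,Fri,Sun) (Tue,Mon,Sat,Thu,Sun,Fri) (Tue,Mon,Sat,Fri,Thu,Sun) (Tue,Mon,Sat,Fri,Sun,Thu) (Tue,Mon,Sat,Sun,Thu,Fri) (Tue,Mon,Sat,Sun,Fri,Thu) (Tue,Mon,Sun,Thu,Fri,Sat) (Tue,Mon,Sun,Thu,Sat,Fri) (Tue,Mon,Sun,Fri,Thu,Sat) (Tue,Mon,Sun,Fri,Sat,Thu) (Tue,Mon,Sun,Sat,Thu,Fri) (Tue,Mon,Sun,Sat,Fri,Thu) — 24.
HCI=Thu: (Mon,Tue,Sat,Wed,Fri,Sun) (Mon,Tue,Sat,Wed,Sun,Fri) (Mon,Tue,Sat,Fri,Sun,Wed) (Mon,Tue,Sat,Sun,Fri,Wed) (Mon,Tue,Sun,Wed,Fri,Sat) (Mon,Tue,Sun,Wed,Sat,Fri) (Mon,Tue,Sun,Fri,Sat,Wed) (Mon,Tue,Sun,Sat,Fri,Wed) (Mon,Wed,Sat,Tue,Fri,Sun) (Mon,Wed,Sat,Tue,Sun,Fri) (Mon,Wed,Sat,Fri,Sun,Tue) (Mon,Wed,Sat,Sun,Fri,Tue) (Mon,Wed,Sun,Tue,Fri,Sat) (Mon,Wed,Sun,Tue,Sat,Fri) (Mon,Wed,Sun,Fri,Sat,Tue) (Mon,Wed,Sun,Sat,Fri,Tue) (Tue,Mon,Sat,Wed,Fri,Sun) (Tue,Mon,Sat,Wed,Sun,Fri) (Tue,Mon,Sat,Fri,Sun,Wed) (Tue,Mon,Sat,Sun,Fri,Wed) (Tue,Mon,Sun,Wed,Fri,Sat) (Tue,Mon,Sun,Wed,Sat,Fri) (Tue,Mon,Sun,Fri,Sat,Wed) (Tue,Mon,Sun,Sat,Fri,Wed) (Tue,Wed,Sat,Fri,Sun,Mon) (Tue,Wed,Sat,Sun,Fri,Mon) (Tue,Wed,Sun,Fri,Sat,Mon) (Tue,Wed,Sun,Sat,Fri,Mon) (Wed,Mon,Sat,Fri,Sun,Tue) (Wed,Mon,Sat,Sun,Fri,Tue) (Wed,Mon,Sun,Fri,Sat,Tue) (Wed,Mon,Sun,Sat,Fri,Tue) (Wed,Tue,Sat,Fri,Sun,Mon) (Wed,Tue,Sat,Sun,Fri,Mon) (Wed,Tue,Sun,Fri,Sat,Mon) (Wed,Tue,Sun,Sat,Fri,Mon) — 36.
Summing: 24 + 36 = 60.

60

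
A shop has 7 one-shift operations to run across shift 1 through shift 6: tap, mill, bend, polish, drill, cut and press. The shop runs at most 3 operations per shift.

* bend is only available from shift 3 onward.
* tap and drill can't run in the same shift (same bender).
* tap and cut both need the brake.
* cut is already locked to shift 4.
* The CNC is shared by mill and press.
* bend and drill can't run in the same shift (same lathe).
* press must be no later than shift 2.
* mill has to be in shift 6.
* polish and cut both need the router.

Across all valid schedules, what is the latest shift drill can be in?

shift 6

drill at shift 6 is achievable: press in shift 1; tap in shift 1; drill in shift 6; bend in shift 3; polish in shift 1; cut in shift 4; mill in shift 6.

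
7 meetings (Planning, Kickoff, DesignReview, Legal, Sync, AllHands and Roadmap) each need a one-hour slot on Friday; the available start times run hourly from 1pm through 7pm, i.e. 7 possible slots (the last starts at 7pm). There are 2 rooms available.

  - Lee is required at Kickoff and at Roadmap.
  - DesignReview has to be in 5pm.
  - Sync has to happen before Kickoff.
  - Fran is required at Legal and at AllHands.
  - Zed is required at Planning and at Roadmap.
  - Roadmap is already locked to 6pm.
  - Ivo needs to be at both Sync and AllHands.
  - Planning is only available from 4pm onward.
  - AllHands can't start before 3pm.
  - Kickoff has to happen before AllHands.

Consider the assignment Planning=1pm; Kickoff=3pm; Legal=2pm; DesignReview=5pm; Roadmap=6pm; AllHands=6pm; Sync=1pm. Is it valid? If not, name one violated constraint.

Sync has to happen before Kickoff — holds.
Planning is only available from 4pm onward — violated.
Lee is required at Kickoff and at Roadmap — holds.
Kickoff has to happen before AllHands — holds.
Zed is required at Planning and at Roadmap — holds.
There are 2 rooms available — holds.
AllHands can't start before 3pm — holds.
Roadmap is already locked to 6pm — holds.
Fran is required at Legal and at AllHands — holds.
Ivo needs to be at both Sync and AllHands — holds.
DesignReview has to be in 5pm — holds.

No — it violates: Planning is only available from 4pm onward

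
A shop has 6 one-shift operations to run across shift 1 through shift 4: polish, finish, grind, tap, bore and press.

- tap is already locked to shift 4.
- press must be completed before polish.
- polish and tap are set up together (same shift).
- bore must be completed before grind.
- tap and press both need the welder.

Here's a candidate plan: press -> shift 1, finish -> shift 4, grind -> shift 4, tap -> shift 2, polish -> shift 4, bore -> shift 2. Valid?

press must be completed before polish — holds.
tap and press both need the welder — holds.
bore must be completed before grind — holds.
polish and tap are set up together (same shift) — violated.
tap is already locked to shift 4 — violated.

No. polish and tap are set up together (same shift) is not satisfied.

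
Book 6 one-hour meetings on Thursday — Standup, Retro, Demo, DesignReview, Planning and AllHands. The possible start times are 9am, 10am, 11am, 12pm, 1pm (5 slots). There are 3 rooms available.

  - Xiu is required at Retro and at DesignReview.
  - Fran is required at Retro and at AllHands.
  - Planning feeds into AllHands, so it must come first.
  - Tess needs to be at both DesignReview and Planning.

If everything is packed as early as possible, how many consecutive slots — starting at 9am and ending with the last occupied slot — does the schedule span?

The precedence chain requires at least 2 distinct slots.
With at most 3 per slot and 6 meetings, at least 2 slots are needed.
2 works (last occupied slot: 10am): for example Standup in 9am, AllHands in 10am, DesignReview in 10am, Planning in 9am, Demo in 10am, Retro in 9am.

2 slots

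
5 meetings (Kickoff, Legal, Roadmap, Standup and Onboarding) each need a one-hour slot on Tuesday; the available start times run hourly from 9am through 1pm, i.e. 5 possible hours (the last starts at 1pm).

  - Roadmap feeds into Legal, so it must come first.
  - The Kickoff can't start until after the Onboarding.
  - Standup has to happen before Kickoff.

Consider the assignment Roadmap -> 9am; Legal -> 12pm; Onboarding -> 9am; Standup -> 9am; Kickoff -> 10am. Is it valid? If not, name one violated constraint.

The Kickoff can't start until after the Onboarding — holds.
Roadmap feeds into Legal, so it must come first — holds.
Standup has to happen before Kickoff — holds.

Yes, all constraints hold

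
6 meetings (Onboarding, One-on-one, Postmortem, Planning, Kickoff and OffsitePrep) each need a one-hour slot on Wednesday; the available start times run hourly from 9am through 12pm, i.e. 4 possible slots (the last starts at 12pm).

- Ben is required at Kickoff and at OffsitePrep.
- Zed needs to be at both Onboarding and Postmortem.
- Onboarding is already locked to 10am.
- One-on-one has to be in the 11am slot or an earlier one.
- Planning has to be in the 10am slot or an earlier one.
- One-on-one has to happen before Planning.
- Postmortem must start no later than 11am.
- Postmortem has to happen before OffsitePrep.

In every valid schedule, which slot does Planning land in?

Precedence pushes Planning to at least 10am; Planning's own window allows nothing later than 10am.
So Planning is pinned to 10am.

10am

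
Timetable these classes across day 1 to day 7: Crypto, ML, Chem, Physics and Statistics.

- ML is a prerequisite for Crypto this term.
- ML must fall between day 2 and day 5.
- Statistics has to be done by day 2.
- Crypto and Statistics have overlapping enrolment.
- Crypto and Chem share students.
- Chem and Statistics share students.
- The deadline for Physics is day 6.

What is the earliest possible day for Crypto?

day 3

Precedence pushes Crypto to at least day 3.
Crypto at day 3 is achievable: Chem -> day 2; Crypto -> day 3; ML -> day 2; Physics -> day 1; Statistics -> day 1.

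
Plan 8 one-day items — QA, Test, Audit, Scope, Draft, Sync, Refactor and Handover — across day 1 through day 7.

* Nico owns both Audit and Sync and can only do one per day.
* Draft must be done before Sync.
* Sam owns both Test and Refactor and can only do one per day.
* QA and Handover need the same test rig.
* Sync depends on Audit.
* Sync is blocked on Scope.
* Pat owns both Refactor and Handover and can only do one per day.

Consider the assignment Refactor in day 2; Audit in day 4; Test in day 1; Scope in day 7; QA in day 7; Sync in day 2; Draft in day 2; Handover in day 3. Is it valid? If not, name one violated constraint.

Sam owns both Test and Refactor and can only do one per day — holds.
Pat owns both Refactor and Handover and can only do one per day — holds.
Sync is blocked on Scope — violated.
Nico owns both Audit and Sync and can only do one per day — holds.
QA and Handover need the same test rig — holds.
Draft must be done before Sync — violated.
Sync depends on Audit — violated.

Invalid. Sync is blocked on Scope.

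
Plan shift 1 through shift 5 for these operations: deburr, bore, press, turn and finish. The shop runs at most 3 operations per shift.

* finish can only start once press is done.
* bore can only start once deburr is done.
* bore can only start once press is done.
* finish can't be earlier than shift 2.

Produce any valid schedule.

finish -> shift 2; deburr -> shift 1; press -> shift 1; bore -> shift 2; turn -> shift 1

Checking: press(shift 1) before bore(shift 2); press(shift 1) before finish(shift 2); deburr(shift 1) before bore(shift 2); finish=shift 2 in [shift 2,shift 5]; max 3 per shift (cap 3).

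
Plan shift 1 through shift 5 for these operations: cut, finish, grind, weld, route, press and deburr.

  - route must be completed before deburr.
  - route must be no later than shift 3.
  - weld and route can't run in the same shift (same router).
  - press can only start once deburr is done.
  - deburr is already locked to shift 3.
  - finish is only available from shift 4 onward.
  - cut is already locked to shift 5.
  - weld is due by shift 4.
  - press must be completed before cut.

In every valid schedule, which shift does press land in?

deburr is fixed at shift 3 and must come before press, so press is at least shift 4.
cut is fixed at shift 5 and must come after press, so press is at most shift 4.
So press must be shift 4.

shift 4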